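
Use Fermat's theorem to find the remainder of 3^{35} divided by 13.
9

By Fermat's Little Theorem, a^(p-1) ≡ 1 (mod p) for prime p and gcd(a, p) = 1
Here p = 13, so 3^12 ≡ 1 (mod 13)
We can reduce the exponent: 35 mod 12 = 11
So 3^35 ≡ 3^11 (mod 13)
Computing: 3^11 mod 13 = 9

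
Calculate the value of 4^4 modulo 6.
4 = 4 (binary 100). Repeated squaring mod 6: 4^1 ≡ 4; 4^2 ≡ 4² = 16 ≡ 4; 4^4 ≡ 4² = 16 ≡ 4. So 4^4 ≡ 4 (mod 6).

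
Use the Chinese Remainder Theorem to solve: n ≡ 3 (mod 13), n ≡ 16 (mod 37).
16

Using the Chinese Remainder Theorem:
M = product of moduli = 481
For equation 1: M_1 = 37, 37 ≡ 11 (mod 13), inverse of 37 mod 13 is 6 (check: 11 × 6 = 66 ≡ 1 (mod 13))
For equation 2: M_2 = 13, 13 ≡ 13 (mod 37), inverse of 13 mod 37 is 20 (check: 13 × 20 = 260 ≡ 1 (mod 37))
Combine: n ≡ Σ r_i×M_i×(M_i⁻¹ mod m_i) = 3×37×6 + 16×13×20 = 666 + 4160 = 4826
4826 mod 481 = 16
n ≡ 16 (mod 481)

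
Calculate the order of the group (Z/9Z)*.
6

Prime factorization: 9 = 3^2
Using the formula φ(n) = n × Π(1 - 1/p) for each prime factor p:
φ(9) = 9 × (1 - 1/3)
φ(9) = 6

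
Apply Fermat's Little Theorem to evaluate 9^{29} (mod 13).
3

By Fermat's Little Theorem, a^(p-1) ≡ 1 (mod p) for prime p and gcd(a, p) = 1
Here p = 13, so 9^12 ≡ 1 (mod 13)
We can reduce the exponent: 29 mod 12 = 5
So 9^29 ≡ 9^5 (mod 13)
Computing: 9^5 mod 13 = 3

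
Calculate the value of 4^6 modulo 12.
6 = 4 + 2 (binary 110). Repeated squaring mod 12: 4^1 ≡ 4; 4^2 ≡ 4² = 16 ≡ 4; 4^4 ≡ 4² = 16 ≡ 4. Multiply: 4^6 = 4^4 × 4^2 ≡ 4 × 4 (mod 12): 4 × 4 = 16 ≡ 4. So 4^6 ≡ 4 (mod 12).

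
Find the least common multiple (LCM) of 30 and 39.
390

First find GCD(30, 39) using the Euclidean algorithm:
30 = 0 × 39 + 30
39 = 1 × 30 + 9
30 = 3 × 9 + 3
9 = 3 × 3 + 0
GCD(30, 39) = 3

LCM formula: LCM(a, b) = (a × b) / GCD(a, b)
LCM(30, 39) = (30 × 39) / 3
LCM(30, 39) = 1170 / 3
LCM(30, 39) = 390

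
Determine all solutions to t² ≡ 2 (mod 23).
The square roots of 2 mod 23 are 18 and 5. Verify: 18² = 324 ≡ 2 (mod 23)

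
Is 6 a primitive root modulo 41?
Yes

To verify, check if 6^(40/q) ≢ 1 (mod 41) for each prime divisor q of 40
Divisors of 40 = 40: [1, 2, 4, 5, 8, 10, 20, 40]
  6^(40/2) = 6^20 ≡ 40 (mod 41)
  6^(40/5) = 6^8 ≡ 10 (mod 41)
Conclusion: 6 is a primitive root modulo 41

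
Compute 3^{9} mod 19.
18

Using successive squaring:
Binary expansion of 9: 1001
Powers of 3 mod 19 (each is the square of the previous):
  3^1 ≡ 3 (mod 19)
  3^2 ≡ 3² = 9 ≡ 9 (mod 19)
  3^4 ≡ 9² = 81 ≡ 5 (mod 19)
  3^8 ≡ 5² = 25 ≡ 6 (mod 19)
9 = 8 + 1, so 3^9 = 3^8 × 3^1 ≡ 6 × 3 (mod 19)
Multiplying step by step:
  6 × 3 = 18 ≡ 18 (mod 19)
Result: 3^9 ≡ 18 (mod 19)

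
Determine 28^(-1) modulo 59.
28^(-1) ≡ 19 (mod 59). Verification: 28 × 19 = 532 ≡ 1 (mod 59)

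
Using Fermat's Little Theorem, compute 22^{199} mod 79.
21

By Fermat's Little Theorem, a^(p-1) ≡ 1 (mod p) for prime p and gcd(a, p) = 1
Here p = 79, so 22^78 ≡ 1 (mod 79)
We can reduce the exponent: 199 mod 78 = 43
So 22^199 ≡ 22^43 (mod 79)
Computing: 22^43 mod 79 = 21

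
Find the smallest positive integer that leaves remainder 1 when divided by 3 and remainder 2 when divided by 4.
M = 3 × 4 = 12. M₁ = 4, y₁ ≡ 1 (mod 3). M₂ = 3, y₂ ≡ 3 (mod 4). n = 1×4×1 + 2×3×3 ≡ 10 (mod 12). The smallest positive such number is 10.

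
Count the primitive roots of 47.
22

The number of primitive roots modulo p is φ(p-1) = φ(46)
φ(46) = 22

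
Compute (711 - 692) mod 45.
19

(711 - 692) = 19
19 mod 45 = 19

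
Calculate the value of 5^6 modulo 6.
6 = 4 + 2 (binary 110). Repeated squaring mod 6: 5^1 ≡ 5; 5^2 ≡ 5² = 25 ≡ 1; 5^4 ≡ 1² = 1 ≡ 1. Multiply: 5^6 = 5^4 × 5^2 ≡ 1 × 1 (mod 6): 1 × 1 = 1 ≡ 1. So 5^6 ≡ 1 (mod 6).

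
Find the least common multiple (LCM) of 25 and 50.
50

First find GCD(25, 50) using the Euclidean algorithm:
25 = 0 × 50 + 25
50 = 2 × 25 + 0
GCD(25, 50) = 25

LCM formula: LCM(a, b) = (a × b) / GCD(a, b)
LCM(25, 50) = (25 × 50) / 25
LCM(25, 50) = 1250 / 25
LCM(25, 50) = 50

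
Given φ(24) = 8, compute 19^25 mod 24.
By Euler: 19^{8} ≡ 1 (mod 24) since gcd(19, 24) = 1. 25 = 3×8 + 1. So 19^{25} ≡ 19^{1} ≡ 19 (mod 24)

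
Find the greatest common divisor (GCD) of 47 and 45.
1

Using the Euclidean algorithm:
47 = 1 × 45 + 2
45 = 22 × 2 + 1
2 = 2 × 1 + 0

GCD(47, 45) = 1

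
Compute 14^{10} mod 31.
25

Using successive squaring:
Binary expansion of 10: 1010
Powers of 14 mod 31 (each is the square of the previous):
  14^1 ≡ 14 (mod 31)
  14^2 ≡ 14² = 196 ≡ 10 (mod 31)
  14^4 ≡ 10² = 100 ≡ 7 (mod 31)
  14^8 ≡ 7² = 49 ≡ 18 (mod 31)
10 = 8 + 2, so 14^10 = 14^8 × 14^2 ≡ 18 × 10 (mod 31)
Multiplying step by step:
  18 × 10 = 180 ≡ 25 (mod 31)
Result: 14^10 ≡ 25 (mod 31)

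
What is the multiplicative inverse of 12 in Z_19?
8

Using Extended Euclidean Algorithm:
gcd(12, 19) = 1
Bezout coefficients: 12 × 8 + 19 × -5 = 1
So 12 × 8 ≡ 1 (mod 19)
The inverse is 8 mod 19 = 8
Verification: 12 × 8 = 96 = 5 × 19 + 1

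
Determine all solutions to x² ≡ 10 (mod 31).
The square roots of 10 mod 31 are 14 and 17. Verify: 14² = 196 ≡ 10 (mod 31)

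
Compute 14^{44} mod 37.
26

Using successive squaring:
Binary expansion of 44: 101100
Powers of 14 mod 37 (each is the square of the previous):
  14^1 ≡ 14 (mod 37)
  14^2 ≡ 14² = 196 ≡ 11 (mod 37)
  14^4 ≡ 11² = 121 ≡ 10 (mod 37)
  14^8 ≡ 10² = 100 ≡ 26 (mod 37)
  14^16 ≡ 26² = 676 ≡ 10 (mod 37)
  14^32 ≡ 10² = 100 ≡ 26 (mod 37)
44 = 32 + 8 + 4, so 14^44 = 14^32 × 14^8 × 14^4 ≡ 26 × 26 × 10 (mod 37)
Multiplying step by step:
  26 × 26 = 676 ≡ 10 (mod 37)
  10 × 10 = 100 ≡ 26 (mod 37)
Result: 14^44 ≡ 26 (mod 37)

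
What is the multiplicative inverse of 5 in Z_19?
4

Using Extended Euclidean Algorithm:
gcd(5, 19) = 1
Bezout coefficients: 5 × 4 + 19 × -1 = 1
So 5 × 4 ≡ 1 (mod 19)
The inverse is 4 mod 19 = 4
Verification: 5 × 4 = 20 = 1 × 19 + 1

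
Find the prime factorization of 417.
3 × 139

Divide by primes starting from smallest:
417 ÷ 3 = 139
139 ÷ 139 = 1

417 = 3 × 139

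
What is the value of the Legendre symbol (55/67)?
(55/67) = 55^{33} mod 67 = 1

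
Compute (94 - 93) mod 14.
1

(94 - 93) = 1
1 mod 14 = 1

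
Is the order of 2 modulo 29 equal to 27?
No, the actual order is 28, not 27.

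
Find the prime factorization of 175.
5^2 × 7

Divide by primes starting from smallest:
175 ÷ 5 = 35
35 ÷ 5 = 7
7 ÷ 7 = 1

175 = 5^2 × 7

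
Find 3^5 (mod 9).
5 = 4 + 1 (binary 101). Repeated squaring mod 9: 3^1 ≡ 3; 3^2 ≡ 3² = 9 ≡ 0; 3^4 ≡ 0² = 0 ≡ 0. Multiply: 3^5 = 3^4 × 3^1 ≡ 0 × 3 (mod 9): 0 × 3 = 0 ≡ 0. So 3^5 ≡ 0 (mod 9).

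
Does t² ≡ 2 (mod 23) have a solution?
By Euler's criterion: 2^{11} ≡ 1 (mod 23). Since this equals 1, 2 is a QR.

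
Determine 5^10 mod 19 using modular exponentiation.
10 = 8 + 2 (binary 1010). Repeated squaring mod 19: 5^1 ≡ 5; 5^2 ≡ 5² = 25 ≡ 6; 5^4 ≡ 6² = 36 ≡ 17; 5^8 ≡ 17² = 289 ≡ 4. Multiply: 5^10 = 5^8 × 5^2 ≡ 4 × 6 (mod 19): 4 × 6 = 24 ≡ 5. So 5^10 ≡ 5 (mod 19).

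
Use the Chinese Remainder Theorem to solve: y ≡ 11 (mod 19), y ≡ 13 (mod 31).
M = 19 × 31 = 589. M₁ = 31, y₁ ≡ 8 (mod 19). M₂ = 19, y₂ ≡ 18 (mod 31). y = 11×31×8 + 13×19×18 ≡ 106 (mod 589)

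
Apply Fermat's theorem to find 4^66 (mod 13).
By Fermat: 4^{12} ≡ 1 (mod 13). 66 = 5×12 + 6. So 4^{66} ≡ 4^{6} ≡ 1 (mod 13)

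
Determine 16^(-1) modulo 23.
16^(-1) ≡ 13 (mod 23). Verification: 16 × 13 = 208 ≡ 1 (mod 23)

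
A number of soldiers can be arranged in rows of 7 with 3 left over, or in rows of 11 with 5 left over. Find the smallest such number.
M = 7 × 11 = 77. M₁ = 11, y₁ ≡ 2 (mod 7). M₂ = 7, y₂ ≡ 8 (mod 11). m = 3×11×2 + 5×7×8 ≡ 38 (mod 77). The smallest positive such number is 38.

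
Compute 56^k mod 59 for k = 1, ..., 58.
g^1, g^2, ..., g^{58} mod 59: {56, 9, 32, 22, 52, 21, 55, 12, 23, 49, 30, 28, 34, 16, 11, 26, 40, 57, 6, 41, 54, 15, 14, 17, 8, 35, 13, 20, 58, 3, 50, 27, 37, 7, 38, 4, 47, 36, 10, 29, 31, 25, 43, 48, 33, 19, 2, 53, 18, 5, 44, 45, 42, 51, 24, 46, 39, 1}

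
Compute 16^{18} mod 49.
22

Using successive squaring:
Binary expansion of 18: 10010
Powers of 16 mod 49 (each is the square of the previous):
  16^1 ≡ 16 (mod 49)
  16^2 ≡ 16² = 256 ≡ 11 (mod 49)
  16^4 ≡ 11² = 121 ≡ 23 (mod 49)
  16^8 ≡ 23² = 529 ≡ 39 (mod 49)
  16^16 ≡ 39² = 1521 ≡ 2 (mod 49)
18 = 16 + 2, so 16^18 = 16^16 × 16^2 ≡ 2 × 11 (mod 49)
Multiplying step by step:
  2 × 11 = 22 ≡ 22 (mod 49)
Result: 16^18 ≡ 22 (mod 49)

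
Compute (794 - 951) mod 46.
27

(794 - 951) = -157
-157 mod 46 = 27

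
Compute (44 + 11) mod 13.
3

(44 + 11) = 55
55 mod 13 = 3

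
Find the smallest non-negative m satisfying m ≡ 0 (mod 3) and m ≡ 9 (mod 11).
M = 3 × 11 = 33. M₁ = 11, y₁ ≡ 2 (mod 3). M₂ = 3, y₂ ≡ 4 (mod 11). m = 0×11×2 + 9×3×4 ≡ 9 (mod 33)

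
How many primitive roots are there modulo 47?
22

The number of primitive roots modulo p is φ(p-1) = φ(46)
φ(46) = 22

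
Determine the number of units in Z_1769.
1680

Prime factorization: 1769 = 29 × 61
Using the formula φ(n) = n × Π(1 - 1/p) for each prime factor p:
φ(1769) = 1769 × (1 - 1/29) × (1 - 1/61)
φ(1769) = 1680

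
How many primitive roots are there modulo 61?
16

The number of primitive roots modulo p is φ(p-1) = φ(60)
φ(60) = 16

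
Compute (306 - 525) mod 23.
11

(306 - 525) = -219
-219 mod 23 = 11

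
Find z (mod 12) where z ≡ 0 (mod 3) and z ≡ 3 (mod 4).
M = 3 × 4 = 12. M₁ = 4, y₁ ≡ 1 (mod 3). M₂ = 3, y₂ ≡ 3 (mod 4). z = 0×4×1 + 3×3×3 ≡ 3 (mod 12)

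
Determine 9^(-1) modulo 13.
9^(-1) ≡ 3 (mod 13). Verification: 9 × 3 = 27 ≡ 1 (mod 13)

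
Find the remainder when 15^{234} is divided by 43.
By Fermat: 15^{42} ≡ 1 (mod 43). 234 = 5×42 + 24. So 15^{234} ≡ 15^{24} ≡ 21 (mod 43)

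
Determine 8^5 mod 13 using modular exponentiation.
5 = 4 + 1 (binary 101). Repeated squaring mod 13: 8^1 ≡ 8; 8^2 ≡ 8² = 64 ≡ 12; 8^4 ≡ 12² = 144 ≡ 1. Multiply: 8^5 = 8^4 × 8^1 ≡ 1 × 8 (mod 13): 1 × 8 = 8 ≡ 8. So 8^5 ≡ 8 (mod 13).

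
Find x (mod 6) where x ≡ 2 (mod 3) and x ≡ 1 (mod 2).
M = 3 × 2 = 6. M₁ = 2, y₁ ≡ 2 (mod 3). M₂ = 3, y₂ ≡ 1 (mod 2). x = 2×2×2 + 1×3×1 ≡ 5 (mod 6)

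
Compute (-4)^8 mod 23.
(-4) ≡ 19 (mod 23). 8 = 8 (binary 1000). Repeated squaring mod 23: 19^1 ≡ 19; 19^2 ≡ 19² = 361 ≡ 16; 19^4 ≡ 16² = 256 ≡ 3; 19^8 ≡ 3² = 9 ≡ 9. So (-4)^8 ≡ 9 (mod 23).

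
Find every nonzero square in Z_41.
QRs mod 41: {1, 2, 4, 5, 8, 9, 10, 16, 18, 20, 21, 23, 25, 31, 32, 33, 36, 37, 39, 40}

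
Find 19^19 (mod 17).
Using Fermat: 19^{16} ≡ 1 (mod 17). 19 ≡ 3 (mod 16). So 19^{19} ≡ 19^{3} ≡ 8 (mod 17)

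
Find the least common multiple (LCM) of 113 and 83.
9379

First find GCD(113, 83) using the Euclidean algorithm:
113 = 1 × 83 + 30
83 = 2 × 30 + 23
30 = 1 × 23 + 7
23 = 3 × 7 + 2
7 = 3 × 2 + 1
2 = 2 × 1 + 0
GCD(113, 83) = 1

LCM formula: LCM(a, b) = (a × b) / GCD(a, b)
LCM(113, 83) = (113 × 83) / 1
LCM(113, 83) = 9379 / 1
LCM(113, 83) = 9379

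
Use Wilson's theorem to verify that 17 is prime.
(16)! mod 17 = 16. Since this equals -1 (mod 17), Wilson confirms 17 is prime.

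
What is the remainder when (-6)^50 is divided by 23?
Using Fermat: (-6)^{22} ≡ 1 (mod 23). 50 ≡ 6 (mod 22). So (-6)^{50} ≡ (-6)^{6} ≡ 12 (mod 23)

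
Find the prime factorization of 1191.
3 × 397

Divide by primes starting from smallest:
1191 ÷ 3 = 397
397 ÷ 397 = 1

1191 = 3 × 397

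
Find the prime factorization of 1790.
2 × 5 × 179

Divide by primes starting from smallest:
1790 ÷ 2 = 895
895 ÷ 5 = 179
179 ÷ 179 = 1

1790 = 2 × 5 × 179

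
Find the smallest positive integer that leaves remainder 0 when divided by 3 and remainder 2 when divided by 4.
M = 3 × 4 = 12. M₁ = 4, y₁ ≡ 1 (mod 3). M₂ = 3, y₂ ≡ 3 (mod 4). k = 0×4×1 + 2×3×3 ≡ 6 (mod 12). The smallest positive such number is 6.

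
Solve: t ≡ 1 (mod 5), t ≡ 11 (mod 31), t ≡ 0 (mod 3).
M = 5 × 31 × 3 = 465. M₁ = 93, y₁ ≡ 2 (mod 5). M₂ = 15, y₂ ≡ 29 (mod 31). M₃ = 155, y₃ ≡ 2 (mod 3). t = 1×93×2 + 11×15×29 + 0×155×2 ≡ 321 (mod 465)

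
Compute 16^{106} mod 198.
16

Using successive squaring:
Binary expansion of 106: 1101010
Powers of 16 mod 198 (each is the square of the previous):
  16^1 ≡ 16 (mod 198)
  16^2 ≡ 16² = 256 ≡ 58 (mod 198)
  16^4 ≡ 58² = 3364 ≡ 196 (mod 198)
  16^8 ≡ 196² = 38416 ≡ 4 (mod 198)
  16^16 ≡ 4² = 16 ≡ 16 (mod 198)
  16^32 ≡ 16² = 256 ≡ 58 (mod 198)
  16^64 ≡ 58² = 3364 ≡ 196 (mod 198)
106 = 64 + 32 + 8 + 2, so 16^106 = 16^64 × 16^32 × 16^8 × 16^2 ≡ 196 × 58 × 4 × 58 (mod 198)
Multiplying step by step:
  196 × 58 = 11368 ≡ 82 (mod 198)
  82 × 4 = 328 ≡ 130 (mod 198)
  130 × 58 = 7540 ≡ 16 (mod 198)
Result: 16^106 ≡ 16 (mod 198)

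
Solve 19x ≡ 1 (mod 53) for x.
14

Using Extended Euclidean Algorithm:
gcd(19, 53) = 1
Bezout coefficients: 19 × 14 + 53 × -5 = 1
So 19 × 14 ≡ 1 (mod 53)
The inverse is 14 mod 53 = 14
Verification: 19 × 14 = 266 = 5 × 53 + 1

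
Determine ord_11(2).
Powers of 2 mod 11: 2^1≡2, 2^2≡4, 2^3≡8, 2^4≡5, 2^5≡10, 2^6≡9, 2^7≡7, 2^8≡3, 2^9≡6, 2^10≡1. Order = 10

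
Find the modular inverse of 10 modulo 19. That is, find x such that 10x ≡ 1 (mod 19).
2

Using Extended Euclidean Algorithm:
gcd(10, 19) = 1
Bezout coefficients: 10 × 2 + 19 × -1 = 1
So 10 × 2 ≡ 1 (mod 19)
The inverse is 2 mod 19 = 2
Verification: 10 × 2 = 20 = 1 × 19 + 1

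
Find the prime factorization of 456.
2^3 × 3 × 19

Divide by primes starting from smallest:
456 ÷ 2 = 228
228 ÷ 2 = 114
114 ÷ 2 = 57
57 ÷ 3 = 19
19 ÷ 19 = 1

456 = 2^3 × 3 × 19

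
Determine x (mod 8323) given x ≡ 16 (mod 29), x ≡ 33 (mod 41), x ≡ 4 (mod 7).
74

Using the Chinese Remainder Theorem:
M = product of moduli = 8323
For equation 1: M_1 = 287, 287 ≡ 26 (mod 29), inverse of 287 mod 29 is 19 (check: 26 × 19 = 494 ≡ 1 (mod 29))
For equation 2: M_2 = 203, 203 ≡ 39 (mod 41), inverse of 203 mod 41 is 20 (check: 39 × 20 = 780 ≡ 1 (mod 41))
For equation 3: M_3 = 1189, 1189 ≡ 6 (mod 7), inverse of 1189 mod 7 is 6 (check: 6 × 6 = 36 ≡ 1 (mod 7))
Combine: x ≡ Σ r_i×M_i×(M_i⁻¹ mod m_i) = 16×287×19 + 33×203×20 + 4×1189×6 = 87248 + 133980 + 28536 = 249764
249764 mod 8323 = 74
x ≡ 74 (mod 8323)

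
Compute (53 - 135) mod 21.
2

(53 - 135) = -82
-82 mod 21 = 2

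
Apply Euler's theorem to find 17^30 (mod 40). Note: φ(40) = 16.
By Euler: 17^{16} ≡ 1 (mod 40) since gcd(17, 40) = 1. 30 = 1×16 + 14. So 17^{30} ≡ 17^{14} ≡ 9 (mod 40)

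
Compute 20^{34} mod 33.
16

Using successive squaring:
Binary expansion of 34: 100010
Powers of 20 mod 33 (each is the square of the previous):
  20^1 ≡ 20 (mod 33)
  20^2 ≡ 20² = 400 ≡ 4 (mod 33)
  20^4 ≡ 4² = 16 ≡ 16 (mod 33)
  20^8 ≡ 16² = 256 ≡ 25 (mod 33)
  20^16 ≡ 25² = 625 ≡ 31 (mod 33)
  20^32 ≡ 31² = 961 ≡ 4 (mod 33)
34 = 32 + 2, so 20^34 = 20^32 × 20^2 ≡ 4 × 4 (mod 33)
Multiplying step by step:
  4 × 4 = 16 ≡ 16 (mod 33)
Result: 20^34 ≡ 16 (mod 33)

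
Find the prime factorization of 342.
2 × 3^2 × 19

Divide by primes starting from smallest:
342 ÷ 2 = 171
171 ÷ 3 = 57
57 ÷ 3 = 19
19 ÷ 19 = 1

342 = 2 × 3^2 × 19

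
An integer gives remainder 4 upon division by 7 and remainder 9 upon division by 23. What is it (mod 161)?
M = 7 × 23 = 161. M₁ = 23, y₁ ≡ 4 (mod 7). M₂ = 7, y₂ ≡ 10 (mod 23). r = 4×23×4 + 9×7×10 ≡ 32 (mod 161). The smallest positive such number is 32.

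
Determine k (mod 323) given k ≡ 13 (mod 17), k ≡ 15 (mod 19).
319

Using the Chinese Remainder Theorem:
M = product of moduli = 323
For equation 1: M_1 = 19, 19 ≡ 2 (mod 17), inverse of 19 mod 17 is 9 (check: 2 × 9 = 18 ≡ 1 (mod 17))
For equation 2: M_2 = 17, 17 ≡ 17 (mod 19), inverse of 17 mod 19 is 9 (check: 17 × 9 = 153 ≡ 1 (mod 19))
Combine: k ≡ Σ r_i×M_i×(M_i⁻¹ mod m_i) = 13×19×9 + 15×17×9 = 2223 + 2295 = 4518
4518 mod 323 = 319
k ≡ 319 (mod 323)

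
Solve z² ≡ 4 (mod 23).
The square roots of 4 mod 23 are 2 and 21. Verify: 2² = 4 ≡ 4 (mod 23)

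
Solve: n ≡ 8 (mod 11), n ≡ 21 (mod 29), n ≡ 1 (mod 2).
M = 11 × 29 × 2 = 638. M₁ = 58, y₁ ≡ 4 (mod 11). M₂ = 22, y₂ ≡ 4 (mod 29). M₃ = 319, y₃ ≡ 1 (mod 2). n = 8×58×4 + 21×22×4 + 1×319×1 ≡ 195 (mod 638)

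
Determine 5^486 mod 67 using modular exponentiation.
Using Fermat: 5^{66} ≡ 1 (mod 67). 486 ≡ 24 (mod 66). So 5^{486} ≡ 5^{24} ≡ 25 (mod 67)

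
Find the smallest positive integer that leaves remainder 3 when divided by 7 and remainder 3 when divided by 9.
M = 7 × 9 = 63. M₁ = 9, y₁ ≡ 4 (mod 7). M₂ = 7, y₂ ≡ 4 (mod 9). k = 3×9×4 + 3×7×4 ≡ 3 (mod 63). The smallest positive such number is 3.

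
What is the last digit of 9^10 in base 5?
9 ≡ 4 (mod 5). 10 = 8 + 2 (binary 1010). Repeated squaring mod 5: 4^1 ≡ 4; 4^2 ≡ 4² = 16 ≡ 1; 4^4 ≡ 1² = 1 ≡ 1; 4^8 ≡ 1² = 1 ≡ 1. Multiply: 9^10 ≡ 4^8 × 4^2 ≡ 1 × 1 (mod 5): 1 × 1 = 1 ≡ 1. So 9^10 ≡ 1 (mod 5).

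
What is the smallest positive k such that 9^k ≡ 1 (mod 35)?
Powers of 9 mod 35: 9^1≡9, 9^2≡11, 9^3≡29, 9^4≡16, 9^5≡4, 9^6≡1. Order = 6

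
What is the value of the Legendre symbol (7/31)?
(7/31) = 7^{15} mod 31 = 1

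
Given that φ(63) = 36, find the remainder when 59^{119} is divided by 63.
By Euler: 59^{36} ≡ 1 (mod 63) since gcd(59, 63) = 1. 119 = 3×36 + 11. So 59^{119} ≡ 59^{11} ≡ 47 (mod 63)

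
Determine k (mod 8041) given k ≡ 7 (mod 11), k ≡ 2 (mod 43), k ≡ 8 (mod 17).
7828

Using the Chinese Remainder Theorem:
M = product of moduli = 8041
For equation 1: M_1 = 731, 731 ≡ 5 (mod 11), inverse of 731 mod 11 is 9 (check: 5 × 9 = 45 ≡ 1 (mod 11))
For equation 2: M_2 = 187, 187 ≡ 15 (mod 43), inverse of 187 mod 43 is 23 (check: 15 × 23 = 345 ≡ 1 (mod 43))
For equation 3: M_3 = 473, 473 ≡ 14 (mod 17), inverse of 473 mod 17 is 11 (check: 14 × 11 = 154 ≡ 1 (mod 17))
Combine: k ≡ Σ r_i×M_i×(M_i⁻¹ mod m_i) = 7×731×9 + 2×187×23 + 8×473×11 = 46053 + 8602 + 41624 = 96279
96279 mod 8041 = 7828
k ≡ 7828 (mod 8041)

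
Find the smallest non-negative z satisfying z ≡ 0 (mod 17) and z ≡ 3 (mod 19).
M = 17 × 19 = 323. M₁ = 19, y₁ ≡ 9 (mod 17). M₂ = 17, y₂ ≡ 9 (mod 19). z = 0×19×9 + 3×17×9 ≡ 136 (mod 323)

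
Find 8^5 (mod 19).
5 = 4 + 1 (binary 101). Repeated squaring mod 19: 8^1 ≡ 8; 8^2 ≡ 8² = 64 ≡ 7; 8^4 ≡ 7² = 49 ≡ 11. Multiply: 8^5 = 8^4 × 8^1 ≡ 11 × 8 (mod 19): 11 × 8 = 88 ≡ 12. So 8^5 ≡ 12 (mod 19).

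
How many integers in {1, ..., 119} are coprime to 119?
96

Prime factorization: 119 = 7 × 17
Using the formula φ(n) = n × Π(1 - 1/p) for each prime factor p:
φ(119) = 119 × (1 - 1/7) × (1 - 1/17)
φ(119) = 96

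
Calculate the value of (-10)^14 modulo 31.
Using repeated squaring. (-10) ≡ 21 (mod 31). 14 = 8 + 4 + 2 (binary 1110). Repeated squaring mod 31: 21^1 ≡ 21; 21^2 ≡ 21² = 441 ≡ 7; 21^4 ≡ 7² = 49 ≡ 18; 21^8 ≡ 18² = 324 ≡ 14. Multiply: (-10)^14 ≡ 21^8 × 21^4 × 21^2 ≡ 14 × 18 × 7 (mod 31): 14 × 18 = 252 ≡ 4; 4 × 7 = 28 ≡ 28. So (-10)^14 ≡ 28 (mod 31).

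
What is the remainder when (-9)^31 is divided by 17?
Using Fermat: (-9)^{16} ≡ 1 (mod 17). 31 ≡ 15 (mod 16). So (-9)^{31} ≡ (-9)^{15} ≡ 15 (mod 17)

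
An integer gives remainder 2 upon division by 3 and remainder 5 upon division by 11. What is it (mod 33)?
M = 3 × 11 = 33. M₁ = 11, y₁ ≡ 2 (mod 3). M₂ = 3, y₂ ≡ 4 (mod 11). r = 2×11×2 + 5×3×4 ≡ 5 (mod 33). The smallest positive such number is 5.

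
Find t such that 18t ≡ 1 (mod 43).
18^(-1) ≡ 12 (mod 43). Verification: 18 × 12 = 216 ≡ 1 (mod 43)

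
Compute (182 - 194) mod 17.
5

(182 - 194) = -12
-12 mod 17 = 5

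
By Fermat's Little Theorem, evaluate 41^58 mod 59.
By Fermat's Little Theorem, 41^{58} ≡ 1 (mod 59) since 59 is prime and gcd(41, 59) = 1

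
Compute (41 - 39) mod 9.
2

(41 - 39) = 2
2 mod 9 = 2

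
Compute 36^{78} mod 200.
56

Using successive squaring:
Binary expansion of 78: 1001110
Powers of 36 mod 200 (each is the square of the previous):
  36^1 ≡ 36 (mod 200)
  36^2 ≡ 36² = 1296 ≡ 96 (mod 200)
  36^4 ≡ 96² = 9216 ≡ 16 (mod 200)
  36^8 ≡ 16² = 256 ≡ 56 (mod 200)
  36^16 ≡ 56² = 3136 ≡ 136 (mod 200)
  36^32 ≡ 136² = 18496 ≡ 96 (mod 200)
  36^64 ≡ 96² = 9216 ≡ 16 (mod 200)
78 = 64 + 8 + 4 + 2, so 36^78 = 36^64 × 36^8 × 36^4 × 36^2 ≡ 16 × 56 × 16 × 96 (mod 200)
Multiplying step by step:
  16 × 56 = 896 ≡ 96 (mod 200)
  96 × 16 = 1536 ≡ 136 (mod 200)
  136 × 96 = 13056 ≡ 56 (mod 200)
Result: 36^78 ≡ 56 (mod 200)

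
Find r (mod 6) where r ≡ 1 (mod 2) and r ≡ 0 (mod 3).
M = 2 × 3 = 6. M₁ = 3, y₁ ≡ 1 (mod 2). M₂ = 2, y₂ ≡ 2 (mod 3). r = 1×3×1 + 0×2×2 ≡ 3 (mod 6)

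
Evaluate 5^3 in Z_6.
3 = 2 + 1 (binary 11). Repeated squaring mod 6: 5^1 ≡ 5; 5^2 ≡ 5² = 25 ≡ 1. Multiply: 5^3 = 5^2 × 5^1 ≡ 1 × 5 (mod 6): 1 × 5 = 5 ≡ 5. So 5^3 ≡ 5 (mod 6).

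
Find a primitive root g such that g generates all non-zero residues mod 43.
p - 1 = 42 has prime divisors 2, 3, 7. h is a primitive root mod 43 iff h^(42/q) ≢ 1 (mod 43) for each such q.
h = 2: 2^21 ≡ 42, 2^14 ≡ 1, 2^6 ≡ 21 (mod 43); 2^14 ≡ 1, so not a primitive root.
h = 3: 3^21 ≡ 42, 3^14 ≡ 36, 3^6 ≡ 41 (mod 43); none is 1, so 3 has order 42 and is a primitive root.
The smallest primitive root mod 43 is g = 3.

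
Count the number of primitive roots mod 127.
Number of primitive roots mod 127 = φ(126) = 36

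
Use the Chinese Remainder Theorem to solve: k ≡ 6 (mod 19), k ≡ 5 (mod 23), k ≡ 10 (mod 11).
120

Using the Chinese Remainder Theorem:
M = product of moduli = 4807
For equation 1: M_1 = 253, 253 ≡ 6 (mod 19), inverse of 253 mod 19 is 16 (check: 6 × 16 = 96 ≡ 1 (mod 19))
For equation 2: M_2 = 209, 209 ≡ 2 (mod 23), inverse of 209 mod 23 is 12 (check: 2 × 12 = 24 ≡ 1 (mod 23))
For equation 3: M_3 = 437, 437 ≡ 8 (mod 11), inverse of 437 mod 11 is 7 (check: 8 × 7 = 56 ≡ 1 (mod 11))
Combine: k ≡ Σ r_i×M_i×(M_i⁻¹ mod m_i) = 6×253×16 + 5×209×12 + 10×437×7 = 24288 + 12540 + 30590 = 67418
67418 mod 4807 = 120
k ≡ 120 (mod 4807)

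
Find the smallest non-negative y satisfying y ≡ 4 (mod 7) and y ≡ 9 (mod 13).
M = 7 × 13 = 91. M₁ = 13, y₁ ≡ 6 (mod 7). M₂ = 7, y₂ ≡ 2 (mod 13). y = 4×13×6 + 9×7×2 ≡ 74 (mod 91)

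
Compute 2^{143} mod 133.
67

Using successive squaring:
Binary expansion of 143: 10001111
Powers of 2 mod 133 (each is the square of the previous):
  2^1 ≡ 2 (mod 133)
  2^2 ≡ 2² = 4 ≡ 4 (mod 133)
  2^4 ≡ 4² = 16 ≡ 16 (mod 133)
  2^8 ≡ 16² = 256 ≡ 123 (mod 133)
  2^16 ≡ 123² = 15129 ≡ 100 (mod 133)
  2^32 ≡ 100² = 10000 ≡ 25 (mod 133)
  2^64 ≡ 25² = 625 ≡ 93 (mod 133)
  2^128 ≡ 93² = 8649 ≡ 4 (mod 133)
143 = 128 + 8 + 4 + 2 + 1, so 2^143 = 2^128 × 2^8 × 2^4 × 2^2 × 2^1 ≡ 4 × 123 × 16 × 4 × 2 (mod 133)
Multiplying step by step:
  4 × 123 = 492 ≡ 93 (mod 133)
  93 × 16 = 1488 ≡ 25 (mod 133)
  25 × 4 = 100 ≡ 100 (mod 133)
  100 × 2 = 200 ≡ 67 (mod 133)
Result: 2^143 ≡ 67 (mod 133)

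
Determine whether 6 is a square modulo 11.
By Euler's criterion: 6^{5} ≡ 10 (mod 11). Since this equals -1 (≡ 10), 6 is not a QR.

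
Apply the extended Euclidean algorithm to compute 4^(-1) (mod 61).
Extended GCD: 4(-15) + 61(1) = 1. So 4^(-1) ≡ 46 ≡ 46 (mod 61). Verify: 4 × 46 = 184 ≡ 1 (mod 61)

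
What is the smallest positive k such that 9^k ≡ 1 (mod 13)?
Powers of 9 mod 13: 9^1≡9, 9^2≡3, 9^3≡1. Order = 3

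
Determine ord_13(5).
Powers of 5 mod 13: 5^1≡5, 5^2≡12, 5^3≡8, 5^4≡1. Order = 4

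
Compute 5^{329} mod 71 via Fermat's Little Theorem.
57

By Fermat's Little Theorem, a^(p-1) ≡ 1 (mod p) for prime p and gcd(a, p) = 1
Here p = 71, so 5^70 ≡ 1 (mod 71)
We can reduce the exponent: 329 mod 70 = 49
So 5^329 ≡ 5^49 (mod 71)
Computing: 5^49 mod 71 = 57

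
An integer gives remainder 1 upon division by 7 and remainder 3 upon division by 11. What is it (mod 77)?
M = 7 × 11 = 77. M₁ = 11, y₁ ≡ 2 (mod 7). M₂ = 7, y₂ ≡ 8 (mod 11). x = 1×11×2 + 3×7×8 ≡ 36 (mod 77). The smallest positive such number is 36.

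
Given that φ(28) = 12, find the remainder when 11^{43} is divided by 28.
By Euler: 11^{12} ≡ 1 (mod 28) since gcd(11, 28) = 1. 43 = 3×12 + 7. So 11^{43} ≡ 11^{7} ≡ 11 (mod 28)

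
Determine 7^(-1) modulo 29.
7^(-1) ≡ 25 (mod 29). Verification: 7 × 25 = 175 ≡ 1 (mod 29)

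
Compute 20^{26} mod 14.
8

Using successive squaring:
Binary expansion of 26: 11010
Powers of 20 mod 14 (each is the square of the previous):
  20^1 ≡ 6 (mod 14)
  20^2 ≡ 6² = 36 ≡ 8 (mod 14)
  20^4 ≡ 8² = 64 ≡ 8 (mod 14)
  20^8 ≡ 8² = 64 ≡ 8 (mod 14)
  20^16 ≡ 8² = 64 ≡ 8 (mod 14)
26 = 16 + 8 + 2, so 20^26 = 20^16 × 20^8 × 20^2 ≡ 8 × 8 × 8 (mod 14)
Multiplying step by step:
  8 × 8 = 64 ≡ 8 (mod 14)
  8 × 8 = 64 ≡ 8 (mod 14)
Result: 20^26 ≡ 8 (mod 14)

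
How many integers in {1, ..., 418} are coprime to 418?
180

Prime factorization: 418 = 2 × 11 × 19
Using the formula φ(n) = n × Π(1 - 1/p) for each prime factor p:
φ(418) = 418 × (1 - 1/2) × (1 - 1/11) × (1 - 1/19)
φ(418) = 180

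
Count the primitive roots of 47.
22

The number of primitive roots modulo p is φ(p-1) = φ(46)
φ(46) = 22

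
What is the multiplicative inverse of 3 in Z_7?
5

Using Extended Euclidean Algorithm:
gcd(3, 7) = 1
Bezout coefficients: 3 × -2 + 7 × 1 = 1
So 3 × -2 ≡ 1 (mod 7)
The inverse is -2 mod 7 = 5
Verification: 3 × 5 = 15 = 2 × 7 + 1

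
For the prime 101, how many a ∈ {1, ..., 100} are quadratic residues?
For prime 101, there are (p-1)/2 = (101-1)/2 = 50 quadratic residues (excluding 0).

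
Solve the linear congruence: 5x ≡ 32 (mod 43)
15

Since gcd(5, 43) = 1 divides 32, a solution exists.
Multiply both sides by the inverse of 5 mod 43:
  5^(-1) mod 43 = 26
  x ≡ 26 × 32 ≡ 832 ≡ 15 (mod 43)
Verification: 5 × 15 = 75 = 1 × 43 + 32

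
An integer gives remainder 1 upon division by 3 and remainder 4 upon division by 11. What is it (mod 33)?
M = 3 × 11 = 33. M₁ = 11, y₁ ≡ 2 (mod 3). M₂ = 3, y₂ ≡ 4 (mod 11). r = 1×11×2 + 4×3×4 ≡ 4 (mod 33). The smallest positive such number is 4.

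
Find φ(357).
192

Prime factorization: 357 = 3 × 7 × 17
Using the formula φ(n) = n × Π(1 - 1/p) for each prime factor p:
φ(357) = 357 × (1 - 1/3) × (1 - 1/7) × (1 - 1/17)
φ(357) = 192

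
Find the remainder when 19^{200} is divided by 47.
By Fermat: 19^{46} ≡ 1 (mod 47). 200 = 4×46 + 16. So 19^{200} ≡ 19^{16} ≡ 36 (mod 47)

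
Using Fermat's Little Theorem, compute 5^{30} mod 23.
16

By Fermat's Little Theorem, a^(p-1) ≡ 1 (mod p) for prime p and gcd(a, p) = 1
Here p = 23, so 5^22 ≡ 1 (mod 23)
We can reduce the exponent: 30 mod 22 = 8
So 5^30 ≡ 5^8 (mod 23)
Computing: 5^8 mod 23 = 16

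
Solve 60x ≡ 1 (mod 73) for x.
28

Using Extended Euclidean Algorithm:
gcd(60, 73) = 1
Bezout coefficients: 60 × 28 + 73 × -23 = 1
So 60 × 28 ≡ 1 (mod 73)
The inverse is 28 mod 73 = 28
Verification: 60 × 28 = 1680 = 23 × 73 + 1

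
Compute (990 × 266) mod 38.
0

(990 × 266) = 263340
263340 mod 38 = 0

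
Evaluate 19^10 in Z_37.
10 = 8 + 2 (binary 1010). Repeated squaring mod 37: 19^1 ≡ 19; 19^2 ≡ 19² = 361 ≡ 28; 19^4 ≡ 28² = 784 ≡ 7; 19^8 ≡ 7² = 49 ≡ 12. Multiply: 19^10 = 19^8 × 19^2 ≡ 12 × 28 (mod 37): 12 × 28 = 336 ≡ 3. So 19^10 ≡ 3 (mod 37).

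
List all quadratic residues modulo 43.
QRs mod 43: {1, 4, 6, 9, 10, 11, 13, 14, 15, 16, 17, 21, 23, 24, 25, 31, 35, 36, 38, 40, 41}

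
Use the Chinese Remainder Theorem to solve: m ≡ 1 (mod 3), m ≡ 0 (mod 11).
M = 3 × 11 = 33. M₁ = 11, y₁ ≡ 2 (mod 3). M₂ = 3, y₂ ≡ 4 (mod 11). m = 1×11×2 + 0×3×4 ≡ 22 (mod 33)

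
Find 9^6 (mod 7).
9 ≡ 2 (mod 7). 6 = 4 + 2 (binary 110). Repeated squaring mod 7: 2^1 ≡ 2; 2^2 ≡ 2² = 4 ≡ 4; 2^4 ≡ 4² = 16 ≡ 2. Multiply: 9^6 ≡ 2^4 × 2^2 ≡ 2 × 4 (mod 7): 2 × 4 = 8 ≡ 1. So 9^6 ≡ 1 (mod 7).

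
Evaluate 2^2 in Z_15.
2 = 2 (binary 10). Repeated squaring mod 15: 2^1 ≡ 2; 2^2 ≡ 2² = 4 ≡ 4. So 2^2 ≡ 4 (mod 15).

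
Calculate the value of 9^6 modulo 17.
6 = 4 + 2 (binary 110). Repeated squaring mod 17: 9^1 ≡ 9; 9^2 ≡ 9² = 81 ≡ 13; 9^4 ≡ 13² = 169 ≡ 16. Multiply: 9^6 = 9^4 × 9^2 ≡ 16 × 13 (mod 17): 16 × 13 = 208 ≡ 4. So 9^6 ≡ 4 (mod 17).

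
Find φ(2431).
1920

Prime factorization: 2431 = 11 × 13 × 17
Using the formula φ(n) = n × Π(1 - 1/p) for each prime factor p:
φ(2431) = 2431 × (1 - 1/11) × (1 - 1/13) × (1 - 1/17)
φ(2431) = 1920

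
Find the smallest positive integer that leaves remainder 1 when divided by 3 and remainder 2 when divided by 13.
M = 3 × 13 = 39. M₁ = 13, y₁ ≡ 1 (mod 3). M₂ = 3, y₂ ≡ 9 (mod 13). m = 1×13×1 + 2×3×9 ≡ 28 (mod 39). The smallest positive such number is 28.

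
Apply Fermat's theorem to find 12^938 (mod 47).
By Fermat: 12^{46} ≡ 1 (mod 47). 938 ≡ 18 (mod 46). So 12^{938} ≡ 12^{18} ≡ 37 (mod 47)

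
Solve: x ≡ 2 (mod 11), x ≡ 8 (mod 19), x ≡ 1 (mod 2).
M = 11 × 19 × 2 = 418. M₁ = 38, y₁ ≡ 9 (mod 11). M₂ = 22, y₂ ≡ 13 (mod 19). M₃ = 209, y₃ ≡ 1 (mod 2). x = 2×38×9 + 8×22×13 + 1×209×1 ≡ 255 (mod 418)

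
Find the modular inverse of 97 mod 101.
97^(-1) ≡ 25 (mod 101). Verification: 97 × 25 = 2425 ≡ 1 (mod 101)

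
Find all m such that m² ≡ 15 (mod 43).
The square roots of 15 mod 43 are 31 and 12. Verify: 31² = 961 ≡ 15 (mod 43)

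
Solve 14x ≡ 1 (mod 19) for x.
14^(-1) ≡ 15 (mod 19). Verification: 14 × 15 = 210 ≡ 1 (mod 19)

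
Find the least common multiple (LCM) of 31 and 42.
1302

First find GCD(31, 42) using the Euclidean algorithm:
31 = 0 × 42 + 31
42 = 1 × 31 + 11
31 = 2 × 11 + 9
11 = 1 × 9 + 2
9 = 4 × 2 + 1
2 = 2 × 1 + 0
GCD(31, 42) = 1

LCM formula: LCM(a, b) = (a × b) / GCD(a, b)
LCM(31, 42) = (31 × 42) / 1
LCM(31, 42) = 1302 / 1
LCM(31, 42) = 1302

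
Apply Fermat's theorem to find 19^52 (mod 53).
By Fermat's Little Theorem, 19^{52} ≡ 1 (mod 53) since 53 is prime and gcd(19, 53) = 1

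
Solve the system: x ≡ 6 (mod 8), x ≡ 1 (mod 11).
M = 8 × 11 = 88. M₁ = 11, y₁ ≡ 3 (mod 8). M₂ = 8, y₂ ≡ 7 (mod 11). x = 6×11×3 + 1×8×7 ≡ 78 (mod 88)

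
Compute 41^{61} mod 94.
45

Using successive squaring:
Binary expansion of 61: 111101
Powers of 41 mod 94 (each is the square of the previous):
  41^1 ≡ 41 (mod 94)
  41^2 ≡ 41² = 1681 ≡ 83 (mod 94)
  41^4 ≡ 83² = 6889 ≡ 27 (mod 94)
  41^8 ≡ 27² = 729 ≡ 71 (mod 94)
  41^16 ≡ 71² = 5041 ≡ 59 (mod 94)
  41^32 ≡ 59² = 3481 ≡ 3 (mod 94)
61 = 32 + 16 + 8 + 4 + 1, so 41^61 = 41^32 × 41^16 × 41^8 × 41^4 × 41^1 ≡ 3 × 59 × 71 × 27 × 41 (mod 94)
Multiplying step by step:
  3 × 59 = 177 ≡ 83 (mod 94)
  83 × 71 = 5893 ≡ 65 (mod 94)
  65 × 27 = 1755 ≡ 63 (mod 94)
  63 × 41 = 2583 ≡ 45 (mod 94)
Result: 41^61 ≡ 45 (mod 94)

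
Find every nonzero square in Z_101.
QRs mod 101: {1, 4, 5, 6, 9, 13, 14, 16, 17, 19, 20, 21, 22, 23, 24, 25, 30, 31, 33, 36, 37, 43, 45, 47, 49, 52, 54, 56, 58, 64, 65, 68, 70, 71, 76, 77, 78, 79, 80, 81, 82, 84, 85, 87, 88, 92, 95, 96, 97, 100}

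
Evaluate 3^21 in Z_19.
Using Fermat: 3^{18} ≡ 1 (mod 19). 21 ≡ 3 (mod 18). So 3^{21} ≡ 3^{3} ≡ 8 (mod 19)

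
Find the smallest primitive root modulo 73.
p - 1 = 72 has prime divisors 2, 3. h is a primitive root mod 73 iff h^(72/q) ≢ 1 (mod 73) for each such q.
h = 2: 2^36 ≡ 1, 2^24 ≡ 64 (mod 73); 2^36 ≡ 1, so not a primitive root.
h = 3: 3^36 ≡ 1, 3^24 ≡ 1 (mod 73); 3^36 ≡ 1, so not a primitive root.
h = 4: 4^36 ≡ 1, 4^24 ≡ 8 (mod 73); 4^36 ≡ 1, so not a primitive root.
h = 5: 5^36 ≡ 72, 5^24 ≡ 8 (mod 73); none is 1, so 5 has order 72 and is a primitive root.
The smallest primitive root mod 73 is g = 5.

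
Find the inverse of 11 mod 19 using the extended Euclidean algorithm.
Extended GCD: 11(7) + 19(-4) = 1. So 11^(-1) ≡ 7 ≡ 7 (mod 19). Verify: 11 × 7 = 77 ≡ 1 (mod 19)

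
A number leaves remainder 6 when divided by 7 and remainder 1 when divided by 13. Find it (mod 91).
M = 7 × 13 = 91. M₁ = 13, y₁ ≡ 6 (mod 7). M₂ = 7, y₂ ≡ 2 (mod 13). r = 6×13×6 + 1×7×2 ≡ 27 (mod 91)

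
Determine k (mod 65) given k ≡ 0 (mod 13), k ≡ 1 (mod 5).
26

Using the Chinese Remainder Theorem:
M = product of moduli = 65
For equation 1: M_1 = 5, 5 ≡ 5 (mod 13), inverse of 5 mod 13 is 8 (check: 5 × 8 = 40 ≡ 1 (mod 13))
For equation 2: M_2 = 13, 13 ≡ 3 (mod 5), inverse of 13 mod 5 is 2 (check: 3 × 2 = 6 ≡ 1 (mod 5))
Combine: k ≡ Σ r_i×M_i×(M_i⁻¹ mod m_i) = 0×5×8 + 1×13×2 = 0 + 26 = 26
26 mod 65 = 26
k ≡ 26 (mod 65)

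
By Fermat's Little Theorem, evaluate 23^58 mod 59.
By Fermat's Little Theorem, 23^{58} ≡ 1 (mod 59) since 59 is prime and gcd(23, 59) = 1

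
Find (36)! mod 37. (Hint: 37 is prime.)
By Wilson's theorem, (36)! ≡ -1 ≡ 36 (mod 37)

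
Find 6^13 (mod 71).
Using repeated squaring. 13 = 8 + 4 + 1 (binary 1101). Repeated squaring mod 71: 6^1 ≡ 6; 6^2 ≡ 6² = 36 ≡ 36; 6^4 ≡ 36² = 1296 ≡ 18; 6^8 ≡ 18² = 324 ≡ 40. Multiply: 6^13 = 6^8 × 6^4 × 6^1 ≡ 40 × 18 × 6 (mod 71): 40 × 18 = 720 ≡ 10; 10 × 6 = 60 ≡ 60. So 6^13 ≡ 60 (mod 71).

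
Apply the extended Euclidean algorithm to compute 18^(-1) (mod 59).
Extended GCD: 18(23) + 59(-7) = 1. So 18^(-1) ≡ 23 ≡ 23 (mod 59). Verify: 18 × 23 = 414 ≡ 1 (mod 59)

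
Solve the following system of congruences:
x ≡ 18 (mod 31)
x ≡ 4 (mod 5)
49

Using the Chinese Remainder Theorem:
M = product of moduli = 155
For equation 1: M_1 = 5, 5 ≡ 5 (mod 31), inverse of 5 mod 31 is 25 (check: 5 × 25 = 125 ≡ 1 (mod 31))
For equation 2: M_2 = 31, 31 ≡ 1 (mod 5), inverse of 31 mod 5 is 1 (check: 1 × 1 = 1 ≡ 1 (mod 5))
Combine: x ≡ Σ r_i×M_i×(M_i⁻¹ mod m_i) = 18×5×25 + 4×31×1 = 2250 + 124 = 2374
2374 mod 155 = 49
x ≡ 49 (mod 155)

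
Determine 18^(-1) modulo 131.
18^(-1) ≡ 51 (mod 131). Verification: 18 × 51 = 918 ≡ 1 (mod 131)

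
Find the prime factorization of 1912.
2^3 × 239

Divide by primes starting from smallest:
1912 ÷ 2 = 956
956 ÷ 2 = 478
478 ÷ 2 = 239
239 ÷ 239 = 1

1912 = 2^3 × 239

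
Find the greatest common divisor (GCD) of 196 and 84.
28

Using the Euclidean algorithm:
196 = 2 × 84 + 28
84 = 3 × 28 + 0

GCD(196, 84) = 28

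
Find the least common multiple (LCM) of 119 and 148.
17612

First find GCD(119, 148) using the Euclidean algorithm:
119 = 0 × 148 + 119
148 = 1 × 119 + 29
119 = 4 × 29 + 3
29 = 9 × 3 + 2
3 = 1 × 2 + 1
2 = 2 × 1 + 0
GCD(119, 148) = 1

LCM formula: LCM(a, b) = (a × b) / GCD(a, b)
LCM(119, 148) = (119 × 148) / 1
LCM(119, 148) = 17612 / 1
LCM(119, 148) = 17612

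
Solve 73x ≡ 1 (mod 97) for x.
4

Using Extended Euclidean Algorithm:
gcd(73, 97) = 1
Bezout coefficients: 73 × 4 + 97 × -3 = 1
So 73 × 4 ≡ 1 (mod 97)
The inverse is 4 mod 97 = 4
Verification: 73 × 4 = 292 = 3 × 97 + 1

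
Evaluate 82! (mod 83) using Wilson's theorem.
By Wilson's theorem, (82)! ≡ -1 ≡ 82 (mod 83)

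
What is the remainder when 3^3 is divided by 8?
3 = 2 + 1 (binary 11). Repeated squaring mod 8: 3^1 ≡ 3; 3^2 ≡ 3² = 9 ≡ 1. Multiply: 3^3 = 3^2 × 3^1 ≡ 1 × 3 (mod 8): 1 × 3 = 3 ≡ 3. So 3^3 ≡ 3 (mod 8).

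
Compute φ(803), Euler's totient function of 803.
720

Prime factorization: 803 = 11 × 73
Using the formula φ(n) = n × Π(1 - 1/p) for each prime factor p:
φ(803) = 803 × (1 - 1/11) × (1 - 1/73)
φ(803) = 720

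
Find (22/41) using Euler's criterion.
(22/41) = 22^{20} mod 41 = -1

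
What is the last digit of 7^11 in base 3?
Using Fermat: 7^{2} ≡ 1 (mod 3). 11 ≡ 1 (mod 2). So 7^{11} ≡ 7^{1} ≡ 1 (mod 3)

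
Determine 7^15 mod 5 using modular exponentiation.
Using Fermat: 7^{4} ≡ 1 (mod 5). 15 ≡ 3 (mod 4). So 7^{15} ≡ 7^{3} ≡ 3 (mod 5)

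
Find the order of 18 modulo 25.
Powers of 18 mod 25: 18^1≡18, 18^2≡24, 18^3≡7, 18^4≡1. Order = 4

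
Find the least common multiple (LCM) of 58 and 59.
3422

First find GCD(58, 59) using the Euclidean algorithm:
58 = 0 × 59 + 58
59 = 1 × 58 + 1
58 = 58 × 1 + 0
GCD(58, 59) = 1

LCM formula: LCM(a, b) = (a × b) / GCD(a, b)
LCM(58, 59) = (58 × 59) / 1
LCM(58, 59) = 3422 / 1
LCM(58, 59) = 3422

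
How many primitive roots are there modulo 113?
Number of primitive roots mod 113 = φ(112) = 48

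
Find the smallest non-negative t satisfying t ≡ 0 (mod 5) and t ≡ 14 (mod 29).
M = 5 × 29 = 145. M₁ = 29, y₁ ≡ 4 (mod 5). M₂ = 5, y₂ ≡ 6 (mod 29). t = 0×29×4 + 14×5×6 ≡ 130 (mod 145)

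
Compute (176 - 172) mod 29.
4

(176 - 172) = 4
4 mod 29 = 4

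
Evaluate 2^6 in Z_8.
6 = 4 + 2 (binary 110). Repeated squaring mod 8: 2^1 ≡ 2; 2^2 ≡ 2² = 4 ≡ 4; 2^4 ≡ 4² = 16 ≡ 0. Multiply: 2^6 = 2^4 × 2^2 ≡ 0 × 4 (mod 8): 0 × 4 = 0 ≡ 0. So 2^6 ≡ 0 (mod 8).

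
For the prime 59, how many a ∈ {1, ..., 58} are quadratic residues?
For prime 59, there are (p-1)/2 = (59-1)/2 = 29 quadratic residues (excluding 0).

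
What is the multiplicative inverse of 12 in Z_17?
12^(-1) ≡ 10 (mod 17). Verification: 12 × 10 = 120 ≡ 1 (mod 17)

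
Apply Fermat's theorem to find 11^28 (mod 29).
By Fermat's Little Theorem, 11^{28} ≡ 1 (mod 29) since 29 is prime and gcd(11, 29) = 1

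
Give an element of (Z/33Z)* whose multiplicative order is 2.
10 has order 2 mod 33 since 10^{2} ≡ 1 (mod 33) and no smaller power works.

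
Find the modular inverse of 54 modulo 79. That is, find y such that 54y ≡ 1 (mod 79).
60

Using Extended Euclidean Algorithm:
gcd(54, 79) = 1
Bezout coefficients: 54 × -19 + 79 × 13 = 1
So 54 × -19 ≡ 1 (mod 79)
The inverse is -19 mod 79 = 60
Verification: 54 × 60 = 3240 = 41 × 79 + 1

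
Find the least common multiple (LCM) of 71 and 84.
5964

First find GCD(71, 84) using the Euclidean algorithm:
71 = 0 × 84 + 71
84 = 1 × 71 + 13
71 = 5 × 13 + 6
13 = 2 × 6 + 1
6 = 6 × 1 + 0
GCD(71, 84) = 1

LCM formula: LCM(a, b) = (a × b) / GCD(a, b)
LCM(71, 84) = (71 × 84) / 1
LCM(71, 84) = 5964 / 1
LCM(71, 84) = 5964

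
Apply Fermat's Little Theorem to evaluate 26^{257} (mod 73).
31

By Fermat's Little Theorem, a^(p-1) ≡ 1 (mod p) for prime p and gcd(a, p) = 1
Here p = 73, so 26^72 ≡ 1 (mod 73)
We can reduce the exponent: 257 mod 72 = 41
So 26^257 ≡ 26^41 (mod 73)
Computing: 26^41 mod 73 = 31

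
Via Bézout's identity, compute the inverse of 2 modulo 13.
Extended GCD: 2(-6) + 13(1) = 1. So 2^(-1) ≡ 7 ≡ 7 (mod 13). Verify: 2 × 7 = 14 ≡ 1 (mod 13)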